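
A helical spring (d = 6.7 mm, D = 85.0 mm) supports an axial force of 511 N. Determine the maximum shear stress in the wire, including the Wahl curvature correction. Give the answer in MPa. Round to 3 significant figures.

Spring index C = D/d = 85.0/6.7 = 12.6866
K_W = (4C−1)/(4C−4) + 0.615/C = 49.746/46.746 + 0.0485 = 1.1127
τ₀ = 8FD/(πd³) = 8·511·85.0/(π·6.7³) = 347480/944.87 = 367.75 MPa
τ_max = K·τ₀ = 1.1127 × 367.75 = 409.18 MPa

409 MPa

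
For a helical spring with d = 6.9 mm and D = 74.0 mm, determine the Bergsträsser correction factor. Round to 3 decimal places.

1.125

C = D/d = 74.0/6.9 = 10.7246
K_B = (4C+2)/(4C−3) = 44.899/39.899 = 1.1253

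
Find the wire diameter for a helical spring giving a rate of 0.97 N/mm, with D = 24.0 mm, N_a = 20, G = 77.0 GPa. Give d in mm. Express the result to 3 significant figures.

2.30 mm

d = (8D³N_a·k / G)^(1/4) = (8·24.0³·20·0.97 / (77.0×10³))^0.25
  = (27.863)^0.25 = 2.2975 mm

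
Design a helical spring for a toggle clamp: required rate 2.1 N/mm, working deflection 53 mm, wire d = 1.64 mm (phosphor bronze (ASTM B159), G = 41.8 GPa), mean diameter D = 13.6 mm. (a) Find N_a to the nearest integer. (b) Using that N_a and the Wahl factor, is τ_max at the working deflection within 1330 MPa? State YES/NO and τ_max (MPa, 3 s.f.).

(a) 7 coils; (b) YES, τ_max = 1050 MPa

N_a = Gd⁴/(8D³k) = (41.8×10³)(1.64⁴)/(8·13.6³·2.1) = 7.155 → N_a = 7
Actual rate k = Gd⁴/(8D³·7) = 2.1466 N/mm
Working load F = kδ = 2.1466·53 = 113.77 N
C = 13.6/1.64 = 8.2927; K_W = (4C−1)/(4C−4)+0.615/C = 1.1770
τ_max = K_W·8FD/(πd³) = 1.1770·893.24 = 1051.4 MPa
τ_max ≤ 1330 MPa → acceptable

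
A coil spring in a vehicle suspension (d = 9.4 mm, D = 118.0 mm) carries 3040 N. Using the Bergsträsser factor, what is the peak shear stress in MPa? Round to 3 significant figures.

Spring index C = D/d = 118.0/9.4 = 12.5532
K_B = (4C+2)/(4C−3) = 52.213/47.213 = 1.1059
τ₀ = 8FD/(πd³) = 8·3040·118.0/(π·9.4³) = 2.86976e+06/2609.4 = 1099.8 MPa
τ_max = K·τ₀ = 1.1059 × 1099.8 = 1216.3 MPa

1220 MPa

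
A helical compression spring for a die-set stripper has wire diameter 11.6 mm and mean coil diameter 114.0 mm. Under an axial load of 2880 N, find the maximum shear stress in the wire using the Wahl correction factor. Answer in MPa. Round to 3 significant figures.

Spring index C = D/d = 114.0/11.6 = 9.8276
K_W = (4C−1)/(4C−4) + 0.615/C = 38.310/35.310 + 0.0626 = 1.1475
τ₀ = 8FD/(πd³) = 8·2880·114.0/(π·11.6³) = 2.62656e+06/4903.7 = 535.63 MPa
τ_max = K·τ₀ = 1.1475 × 535.63 = 614.65 MPa

615 MPa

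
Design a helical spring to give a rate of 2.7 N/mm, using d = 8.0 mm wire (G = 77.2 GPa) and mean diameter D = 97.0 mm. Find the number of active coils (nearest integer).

N_a = Gd⁴/(8D³k) = (77.2×10³ × 8.0⁴)/(8 × 97.0³ × 2.7)
    = 3.16211e+08 / 1.97137e+07 = 16.04 → 16 coils

16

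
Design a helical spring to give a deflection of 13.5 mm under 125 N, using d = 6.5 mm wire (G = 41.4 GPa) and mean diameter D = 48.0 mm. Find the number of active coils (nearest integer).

9

Required rate k = F/δ = 125/13.5 = 9.2593 N/mm
N_a = Gd⁴/(8D³k) = (41.4×10³ × 6.5⁴)/(8 × 48.0³ × 9.2593)
    = 7.39016e+07 / 8.192e+06 = 9.021 → 9 coils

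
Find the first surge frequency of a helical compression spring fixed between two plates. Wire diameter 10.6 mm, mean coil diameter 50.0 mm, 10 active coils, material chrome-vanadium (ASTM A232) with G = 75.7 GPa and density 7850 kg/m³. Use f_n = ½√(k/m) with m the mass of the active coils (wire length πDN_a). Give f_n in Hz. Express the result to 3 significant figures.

k = Gd⁴/(8D³N_a) = (75.7×10³)(10.6⁴)/(8·50.0³·10) = 95.57 N/mm = 95570 N/m
Wire length L = πDN_a = π·50.0·10 = 1570.8 mm
m = ρ·(πd²/4)·L = 7850 × 88.247×10⁻⁶ m² × 1.5708 m = 1.0882 kg
f_n = ½√(k/m) = 0.5·√(95570/1.0882) = 0.5·√(87827) = 148.18 Hz

148 Hz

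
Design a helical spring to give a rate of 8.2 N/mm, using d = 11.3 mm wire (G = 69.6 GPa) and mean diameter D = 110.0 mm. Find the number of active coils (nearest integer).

13

N_a = Gd⁴/(8D³k) = (69.6×10³ × 11.3⁴)/(8 × 110.0³ × 8.2)
    = 1.13481e+09 / 8.73136e+07 = 13 → 13 coils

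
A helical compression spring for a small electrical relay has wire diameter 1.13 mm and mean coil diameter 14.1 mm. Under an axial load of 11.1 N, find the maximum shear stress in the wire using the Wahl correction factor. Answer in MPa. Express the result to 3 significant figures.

308 MPa

Spring index C = D/d = 14.1/1.13 = 12.4779
K_W = (4C−1)/(4C−4) + 0.615/C = 48.912/45.912 + 0.0493 = 1.1146
τ₀ = 8FD/(πd³) = 8·11.1·14.1/(π·1.13³) = 1252.08/4.533 = 276.21 MPa
τ_max = K·τ₀ = 1.1146 × 276.21 = 307.88 MPa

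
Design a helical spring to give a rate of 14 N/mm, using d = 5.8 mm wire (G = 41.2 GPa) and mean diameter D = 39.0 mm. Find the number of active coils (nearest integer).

N_a = Gd⁴/(8D³k) = (41.2×10³ × 5.8⁴)/(8 × 39.0³ × 14)
    = 4.6624e+07 / 6.64373e+06 = 7.018 → 7 coils

7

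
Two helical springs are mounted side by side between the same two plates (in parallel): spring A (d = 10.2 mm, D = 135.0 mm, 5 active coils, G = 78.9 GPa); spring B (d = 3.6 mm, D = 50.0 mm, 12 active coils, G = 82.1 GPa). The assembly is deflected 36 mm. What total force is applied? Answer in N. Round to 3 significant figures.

354 N

k_A = Gd⁴/(8D³N_a) = (78.9×10³)(10.2⁴)/(8·135.0³·5) = 8.6779 N/mm
k_B = Gd⁴/(8D³N_a) = (82.1×10³)(3.6⁴)/(8·50.0³·12) = 1.1491 N/mm
Parallel: k_eq = 8.6779 + 1.1491 = 9.8271 N/mm
F = k_eq·δ = 9.8271·36 = 353.77 N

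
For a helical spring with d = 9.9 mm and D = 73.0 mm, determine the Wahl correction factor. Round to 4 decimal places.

1.2011

C = D/d = 73.0/9.9 = 7.3737
K_W = (4C−1)/(4C−4) + 0.615/C = 28.495/25.495 + 0.0834 = 1.2011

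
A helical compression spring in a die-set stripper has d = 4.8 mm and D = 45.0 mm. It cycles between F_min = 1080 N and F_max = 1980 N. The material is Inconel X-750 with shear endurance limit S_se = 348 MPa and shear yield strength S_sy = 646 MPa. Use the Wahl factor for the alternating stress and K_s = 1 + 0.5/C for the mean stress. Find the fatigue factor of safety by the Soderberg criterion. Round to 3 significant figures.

C = D/d = 45.0/4.8 = 9.3750; K_W = (4C−1)/(4C−4)+0.615/C = 1.1552; K_s = 1+0.5/C = 1.0533
F_a = (F_max−F_min)/2 = 450 N; F_m = (F_max+F_min)/2 = 1530 N
τ_a = K_W·8F_aD/(πd³) = 1.1552 × 466.27 = 538.62 MPa
τ_m = K_s·8F_mD/(πd³) = 1.0533 × 1585.3 = 1669.9 MPa
Soderberg: 1/n_f = τ_a/S_se + τ_m/S_sy = 538.62/348 + 1669.9/646 = 1.54775 + 2.58496 = 4.1327
n_f = 1/4.1327 = 0.242

0.242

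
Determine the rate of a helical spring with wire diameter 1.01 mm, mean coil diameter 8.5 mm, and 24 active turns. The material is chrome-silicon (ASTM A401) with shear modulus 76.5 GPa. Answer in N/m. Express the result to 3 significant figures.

k = Gd⁴/(8D³N_a) = (76.5×10³ × 1.01⁴) / (8 × 8.5³ × 24)
  = 79606.2 / 117912 = 0.67513 N/mm = 675.13 N/m

675 N/m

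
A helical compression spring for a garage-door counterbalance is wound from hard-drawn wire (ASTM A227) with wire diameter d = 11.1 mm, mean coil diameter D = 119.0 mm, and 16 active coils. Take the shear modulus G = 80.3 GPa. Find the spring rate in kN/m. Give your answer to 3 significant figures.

k = Gd⁴/(8D³N_a) = (80.3×10³ × 11.1⁴) / (8 × 119.0³ × 16)
  = 1.21901e+09 / 2.157e+08 = 5.6514 N/mm

5.65 kN/m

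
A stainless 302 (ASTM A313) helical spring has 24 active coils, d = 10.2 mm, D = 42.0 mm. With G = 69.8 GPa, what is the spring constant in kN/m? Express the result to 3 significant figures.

k = Gd⁴/(8D³N_a) = (69.8×10³ × 10.2⁴) / (8 × 42.0³ × 24)
  = 7.55538e+08 / 1.42249e+07 = 53.114 N/mm

53.1 kN/m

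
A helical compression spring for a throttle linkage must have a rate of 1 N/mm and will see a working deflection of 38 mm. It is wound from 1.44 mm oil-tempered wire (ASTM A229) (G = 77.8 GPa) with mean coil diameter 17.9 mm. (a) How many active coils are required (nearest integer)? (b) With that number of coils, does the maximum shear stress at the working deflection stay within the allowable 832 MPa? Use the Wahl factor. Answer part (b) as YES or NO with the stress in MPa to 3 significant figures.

N_a = Gd⁴/(8D³k) = (77.8×10³)(1.44⁴)/(8·17.9³·1) = 7.291 → N_a = 7
Actual rate k = Gd⁴/(8D³·7) = 1.0416 N/mm
Working load F = kδ = 1.0416·38 = 39.579 N
C = 17.9/1.44 = 12.4306; K_W = (4C−1)/(4C−4)+0.615/C = 1.1151
τ_max = K_W·8FD/(πd³) = 1.1151·604.19 = 673.72 MPa
τ_max ≤ 832 MPa → acceptable

(a) 7 coils; (b) YES, τ_max = 674 MPa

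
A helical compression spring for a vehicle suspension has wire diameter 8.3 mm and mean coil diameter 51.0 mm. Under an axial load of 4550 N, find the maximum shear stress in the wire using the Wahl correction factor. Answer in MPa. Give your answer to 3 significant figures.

Spring index C = D/d = 51.0/8.3 = 6.1446
K_W = (4C−1)/(4C−4) + 0.615/C = 23.578/20.578 + 0.1001 = 1.2459
τ₀ = 8FD/(πd³) = 8·4550·51.0/(π·8.3³) = 1.8564e+06/1796.3 = 1033.4 MPa
τ_max = K·τ₀ = 1.2459 × 1033.4 = 1287.5 MPa

1290 MPa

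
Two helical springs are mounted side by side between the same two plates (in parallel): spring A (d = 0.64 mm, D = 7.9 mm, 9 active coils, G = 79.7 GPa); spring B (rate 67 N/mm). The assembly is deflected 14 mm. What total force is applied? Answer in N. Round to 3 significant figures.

k_A = Gd⁴/(8D³N_a) = (79.7×10³)(0.64⁴)/(8·7.9³·9) = 0.37667 N/mm
Parallel: k_eq = 0.37667 + 67 = 67.377 N/mm
F = k_eq·δ = 67.377·14 = 943.27 N

943 N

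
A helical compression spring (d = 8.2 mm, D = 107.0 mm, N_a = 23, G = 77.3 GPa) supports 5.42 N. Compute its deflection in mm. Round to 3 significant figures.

3.50 mm

k = Gd⁴/(8D³N_a) = (77.3×10³)(8.2⁴)/(8·107.0³·23) = 1.5505 N/mm
δ = F/k = 5.42 / 1.5505 = 3.4957 mm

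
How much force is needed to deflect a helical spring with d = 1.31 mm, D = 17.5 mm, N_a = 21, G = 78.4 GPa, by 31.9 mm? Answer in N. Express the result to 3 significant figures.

8.18 N

k = Gd⁴/(8D³N_a) = (78.4×10³)(1.31⁴)/(8·17.5³·21) = 0.25644 N/mm
F = k·δ = 0.25644 × 31.9 = 8.1803 N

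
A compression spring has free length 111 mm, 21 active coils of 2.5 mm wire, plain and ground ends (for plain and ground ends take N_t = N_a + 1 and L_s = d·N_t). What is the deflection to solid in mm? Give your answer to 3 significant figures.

56.0 mm

N_t = 22; L_s = 2.5·22 = 55 mm
δ_solid = L₀ − L_s = 111 − 55 = 56 mm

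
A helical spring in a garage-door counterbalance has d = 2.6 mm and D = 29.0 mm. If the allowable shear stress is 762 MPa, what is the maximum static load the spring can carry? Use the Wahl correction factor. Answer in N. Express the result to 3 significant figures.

C = D/d = 29.0/2.6 = 11.1538
K_W = (4C−1)/(4C−4) + 0.615/C = 43.615/40.615 + 0.0551 = 1.1290
τ_max = K·8FD/(πd³) → F_max = τ_allow·πd³/(8DK)
F_max = 762·π·2.6³/(8·29.0·1.1290) = 42075/261.93 = 160.64 N

161 N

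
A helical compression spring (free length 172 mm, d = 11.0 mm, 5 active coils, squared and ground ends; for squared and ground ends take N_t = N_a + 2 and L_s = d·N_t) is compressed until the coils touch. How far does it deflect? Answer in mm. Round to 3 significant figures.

N_t = 7; L_s = 11.0·7 = 77 mm
δ_solid = L₀ − L_s = 172 − 77 = 95 mm

95.0 mm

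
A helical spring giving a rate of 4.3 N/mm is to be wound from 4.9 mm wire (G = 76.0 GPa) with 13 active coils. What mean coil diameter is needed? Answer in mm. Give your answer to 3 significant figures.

46.1 mm

D = (Gd⁴/(8N_a·k))^(1/3) = (76.0×10³·4.9⁴/(8·13·4.3))^(1/3)
  = (97970.7)^(1/3) = 46.0998 mm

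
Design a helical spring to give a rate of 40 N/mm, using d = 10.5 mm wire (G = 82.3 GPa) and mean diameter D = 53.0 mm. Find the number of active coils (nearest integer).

N_a = Gd⁴/(8D³k) = (82.3×10³ × 10.5⁴)/(8 × 53.0³ × 40)
    = 1.00036e+09 / 4.76406e+07 = 21 → 21 coils

21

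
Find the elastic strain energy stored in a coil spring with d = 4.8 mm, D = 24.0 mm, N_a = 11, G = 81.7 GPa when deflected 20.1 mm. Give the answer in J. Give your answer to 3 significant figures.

7.20 J

k = Gd⁴/(8D³N_a) = (81.7×10³)(4.8⁴)/(8·24.0³·11) = 35.651 N/mm
U = ½kδ² = 0.5 × 35.651 × 20.1² = 7201.7 N·mm = 7.2017 J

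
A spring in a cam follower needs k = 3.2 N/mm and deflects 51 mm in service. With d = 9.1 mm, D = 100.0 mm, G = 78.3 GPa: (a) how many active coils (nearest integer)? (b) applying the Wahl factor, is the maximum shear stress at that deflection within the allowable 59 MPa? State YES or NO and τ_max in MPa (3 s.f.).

(a) 21 coils; (b) NO, τ_max = 62.3 MPa

N_a = Gd⁴/(8D³k) = (78.3×10³)(9.1⁴)/(8·100.0³·3.2) = 20.97 → N_a = 21
Actual rate k = Gd⁴/(8D³·21) = 3.1961 N/mm
Working load F = kδ = 3.1961·51 = 163 N
C = 100.0/9.1 = 10.9890; K_W = (4C−1)/(4C−4)+0.615/C = 1.1310
τ_max = K_W·8FD/(πd³) = 1.1310·55.081 = 62.3 MPa
τ_max > 59 MPa → exceeds allowable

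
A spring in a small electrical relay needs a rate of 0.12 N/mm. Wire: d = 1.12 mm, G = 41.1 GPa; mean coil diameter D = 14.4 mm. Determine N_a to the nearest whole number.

N_a = Gd⁴/(8D³k) = (41.1×10³ × 1.12⁴)/(8 × 14.4³ × 0.12)
    = 64671.6 / 2866.54 = 22.56 → 23 coils

23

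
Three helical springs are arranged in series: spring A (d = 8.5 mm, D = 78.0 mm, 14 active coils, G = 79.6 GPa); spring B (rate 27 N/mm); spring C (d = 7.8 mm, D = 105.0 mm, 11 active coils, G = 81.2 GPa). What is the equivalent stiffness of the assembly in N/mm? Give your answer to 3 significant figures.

k_A = Gd⁴/(8D³N_a) = (79.6×10³)(8.5⁴)/(8·78.0³·14) = 7.8178 N/mm
k_C = Gd⁴/(8D³N_a) = (81.2×10³)(7.8⁴)/(8·105.0³·11) = 2.9504 N/mm
Series: 1/k_eq = 1/7.8178 + 1/27 + 1/2.9504 = 0.50388; k_eq = 1.9846 N/mm

1.98 N/mm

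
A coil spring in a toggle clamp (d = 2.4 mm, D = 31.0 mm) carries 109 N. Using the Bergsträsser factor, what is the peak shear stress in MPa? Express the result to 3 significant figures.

Spring index C = D/d = 31.0/2.4 = 12.9167
K_B = (4C+2)/(4C−3) = 53.667/48.667 = 1.1027
τ₀ = 8FD/(πd³) = 8·109·31.0/(π·2.4³) = 27032/43.429 = 622.44 MPa
τ_max = K·τ₀ = 1.1027 × 622.44 = 686.38 MPa

686 MPa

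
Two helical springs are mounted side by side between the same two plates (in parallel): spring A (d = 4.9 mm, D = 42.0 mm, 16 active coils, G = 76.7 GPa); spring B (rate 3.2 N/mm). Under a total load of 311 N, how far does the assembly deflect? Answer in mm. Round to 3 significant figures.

k_A = Gd⁴/(8D³N_a) = (76.7×10³)(4.9⁴)/(8·42.0³·16) = 4.6625 N/mm
Parallel: k_eq = 4.6625 + 3.2 = 7.8625 N/mm
δ = F/k_eq = 311/7.8625 = 39.555 mm

39.6 mm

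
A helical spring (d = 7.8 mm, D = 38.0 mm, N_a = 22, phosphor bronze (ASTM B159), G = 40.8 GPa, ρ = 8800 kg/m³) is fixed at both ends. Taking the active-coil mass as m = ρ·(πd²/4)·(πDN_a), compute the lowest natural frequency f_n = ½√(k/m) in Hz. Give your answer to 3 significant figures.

k = Gd⁴/(8D³N_a) = (40.8×10³)(7.8⁴)/(8·38.0³·22) = 15.638 N/mm = 15638 N/m
Wire length L = πDN_a = π·38.0·22 = 2626.4 mm
m = ρ·(πd²/4)·L = 8800 × 47.784×10⁻⁶ m² × 2.6264 m = 1.1044 kg
f_n = ½√(k/m) = 0.5·√(15638/1.1044) = 0.5·√(14160) = 59.497 Hz

59.5 Hz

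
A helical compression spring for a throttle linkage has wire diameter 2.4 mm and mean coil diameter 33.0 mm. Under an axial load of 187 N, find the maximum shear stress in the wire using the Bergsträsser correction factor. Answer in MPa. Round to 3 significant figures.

Spring index C = D/d = 33.0/2.4 = 13.7500
K_B = (4C+2)/(4C−3) = 57.000/52.000 = 1.0962
τ₀ = 8FD/(πd³) = 8·187·33.0/(π·2.4³) = 49368/43.429 = 1136.7 MPa
τ_max = K·τ₀ = 1.0962 × 1136.7 = 1246 MPa

1250 MPa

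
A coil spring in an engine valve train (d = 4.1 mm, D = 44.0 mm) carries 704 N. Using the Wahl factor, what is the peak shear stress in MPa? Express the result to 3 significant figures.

Spring index C = D/d = 44.0/4.1 = 10.7317
K_W = (4C−1)/(4C−4) + 0.615/C = 41.927/38.927 + 0.0573 = 1.1344
τ₀ = 8FD/(πd³) = 8·704·44.0/(π·4.1³) = 247808/216.52 = 1144.5 MPa
τ_max = K·τ₀ = 1.1344 × 1144.5 = 1298.3 MPa

1300 MPa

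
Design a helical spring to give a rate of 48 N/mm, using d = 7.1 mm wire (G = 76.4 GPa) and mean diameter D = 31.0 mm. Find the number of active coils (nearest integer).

17

N_a = Gd⁴/(8D³k) = (76.4×10³ × 7.1⁴)/(8 × 31.0³ × 48)
    = 1.94145e+08 / 1.14397e+07 = 16.97 → 17 coils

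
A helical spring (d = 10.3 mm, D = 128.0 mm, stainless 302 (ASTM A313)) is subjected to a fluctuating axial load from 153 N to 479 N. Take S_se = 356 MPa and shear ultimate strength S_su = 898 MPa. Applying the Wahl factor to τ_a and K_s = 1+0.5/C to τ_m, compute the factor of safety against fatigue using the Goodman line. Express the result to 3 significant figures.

3.82

C = D/d = 128.0/10.3 = 12.4272; K_W = (4C−1)/(4C−4)+0.615/C = 1.1151; K_s = 1+0.5/C = 1.0402
F_a = (F_max−F_min)/2 = 163 N; F_m = (F_max+F_min)/2 = 316 N
τ_a = K_W·8F_aD/(πd³) = 1.1151 × 48.621 = 54.219 MPa
τ_m = K_s·8F_mD/(πd³) = 1.0402 × 94.26 = 98.052 MPa
Goodman: 1/n_f = τ_a/S_se + τ_m/S_su = 54.219/356 + 98.052/898 = 0.15230 + 0.10919 = 0.26149
n_f = 1/0.26149 = 3.824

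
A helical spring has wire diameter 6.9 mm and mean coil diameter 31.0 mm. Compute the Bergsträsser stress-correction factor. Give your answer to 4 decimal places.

C = D/d = 31.0/6.9 = 4.4928
K_B = (4C+2)/(4C−3) = 19.971/14.971 = 1.3340

1.3340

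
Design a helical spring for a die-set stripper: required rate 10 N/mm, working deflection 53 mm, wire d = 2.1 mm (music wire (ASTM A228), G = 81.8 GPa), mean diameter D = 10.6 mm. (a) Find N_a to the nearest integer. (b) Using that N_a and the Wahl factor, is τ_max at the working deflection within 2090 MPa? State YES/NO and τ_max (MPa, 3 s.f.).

(a) 17 coils; (b) YES, τ_max = 1980 MPa

N_a = Gd⁴/(8D³k) = (81.8×10³)(2.1⁴)/(8·10.6³·10) = 16.7 → N_a = 17
Actual rate k = Gd⁴/(8D³·17) = 9.8214 N/mm
Working load F = kδ = 9.8214·53 = 520.53 N
C = 10.6/2.1 = 5.0476; K_W = (4C−1)/(4C−4)+0.615/C = 1.3071
τ_max = K_W·8FD/(πd³) = 1.3071·1517.2 = 1983.2 MPa
τ_max ≤ 2090 MPa → acceptable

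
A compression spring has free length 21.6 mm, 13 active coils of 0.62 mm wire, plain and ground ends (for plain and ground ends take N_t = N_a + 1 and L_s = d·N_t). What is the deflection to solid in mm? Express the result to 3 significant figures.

12.9 mm

N_t = 14; L_s = 0.62·14 = 8.68 mm
δ_solid = L₀ − L_s = 21.6 − 8.68 = 12.92 mm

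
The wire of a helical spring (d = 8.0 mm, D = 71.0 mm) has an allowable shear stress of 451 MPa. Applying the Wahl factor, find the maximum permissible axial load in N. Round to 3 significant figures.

C = D/d = 71.0/8.0 = 8.8750
K_W = (4C−1)/(4C−4) + 0.615/C = 34.500/31.500 + 0.0693 = 1.1645
τ_max = K·8FD/(πd³) → F_max = τ_allow·πd³/(8DK)
F_max = 451·π·8.0³/(8·71.0·1.1645) = 7.2543e+05/661.46 = 1096.7 N

1100 N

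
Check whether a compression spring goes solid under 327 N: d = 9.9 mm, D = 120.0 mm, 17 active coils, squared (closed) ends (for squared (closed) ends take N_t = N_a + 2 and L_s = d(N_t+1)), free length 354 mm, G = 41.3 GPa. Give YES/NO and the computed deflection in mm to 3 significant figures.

YES, δ = 194 mm

k = Gd⁴/(8D³N_a) = (41.3×10³)(9.9⁴)/(8·120.0³·17) = 1.6881 N/mm
N_t = 19; L_s = 9.9·20 = 198 mm; δ_solid = L₀ − L_s = 354 − 198 = 156 mm
δ = F/k = 327/1.6881 = 193.7 mm
δ ≥ δ_solid → spring goes solid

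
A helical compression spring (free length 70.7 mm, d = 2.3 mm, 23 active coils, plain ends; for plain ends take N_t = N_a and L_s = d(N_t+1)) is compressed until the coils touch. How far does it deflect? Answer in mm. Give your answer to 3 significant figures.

N_t = 23; L_s = 2.3·24 = 55.2 mm
δ_solid = L₀ − L_s = 70.7 − 55.2 = 15.5 mm

15.5 mm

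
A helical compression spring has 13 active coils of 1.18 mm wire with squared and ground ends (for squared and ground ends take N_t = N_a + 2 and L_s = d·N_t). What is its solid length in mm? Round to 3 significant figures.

17.7 mm

squared and ground ends: N_t = N_a + 2 = 13 + 2 = 15
L_s = d·N_t = 1.18 × 15 = 17.7 mm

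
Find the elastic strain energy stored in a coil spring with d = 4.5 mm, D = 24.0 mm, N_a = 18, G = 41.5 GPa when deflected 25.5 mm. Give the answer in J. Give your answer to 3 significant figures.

k = Gd⁴/(8D³N_a) = (41.5×10³)(4.5⁴)/(8·24.0³·18) = 8.5487 N/mm
U = ½kδ² = 0.5 × 8.5487 × 25.5² = 2779.4 N·mm = 2.7794 J

2.78 J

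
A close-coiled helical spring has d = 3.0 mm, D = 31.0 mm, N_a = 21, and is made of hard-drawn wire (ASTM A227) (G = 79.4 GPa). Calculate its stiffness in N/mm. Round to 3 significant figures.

1.29 N/mm

k = Gd⁴/(8D³N_a) = (79.4×10³ × 3.0⁴) / (8 × 31.0³ × 21)
  = 6.4314e+06 / 5.00489e+06 = 1.285 N/mm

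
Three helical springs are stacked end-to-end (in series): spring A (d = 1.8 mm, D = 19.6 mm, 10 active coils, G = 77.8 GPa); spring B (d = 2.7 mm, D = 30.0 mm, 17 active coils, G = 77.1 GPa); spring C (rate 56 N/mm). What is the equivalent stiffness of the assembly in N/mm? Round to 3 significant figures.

0.605 N/mm

k_A = Gd⁴/(8D³N_a) = (77.8×10³)(1.8⁴)/(8·19.6³·10) = 1.3558 N/mm
k_B = Gd⁴/(8D³N_a) = (77.1×10³)(2.7⁴)/(8·30.0³·17) = 1.1159 N/mm
Series: 1/k_eq = 1/1.3558 + 1/1.1159 + 1/56 = 1.6516; k_eq = 0.60548 N/mm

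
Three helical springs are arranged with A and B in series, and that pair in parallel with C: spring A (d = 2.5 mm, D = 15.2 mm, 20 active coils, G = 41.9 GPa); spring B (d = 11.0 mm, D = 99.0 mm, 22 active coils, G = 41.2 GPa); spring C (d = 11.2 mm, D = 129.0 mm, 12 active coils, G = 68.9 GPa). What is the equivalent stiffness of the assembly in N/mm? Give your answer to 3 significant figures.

k_A = Gd⁴/(8D³N_a) = (41.9×10³)(2.5⁴)/(8·15.2³·20) = 2.9129 N/mm
k_B = Gd⁴/(8D³N_a) = (41.2×10³)(11.0⁴)/(8·99.0³·22) = 3.5322 N/mm
k_C = Gd⁴/(8D³N_a) = (68.9×10³)(11.2⁴)/(8·129.0³·12) = 5.2608 N/mm
Springs A,B series: k_AB = 1/(1/2.9129+1/3.5322) = 1.5964 N/mm; parallel with C: k_eq = 1.5964+5.2608 = 6.8572 N/mm

6.86 N/mm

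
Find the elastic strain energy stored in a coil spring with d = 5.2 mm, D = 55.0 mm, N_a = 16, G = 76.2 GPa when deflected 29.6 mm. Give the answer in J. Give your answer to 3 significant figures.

k = Gd⁴/(8D³N_a) = (76.2×10³)(5.2⁴)/(8·55.0³·16) = 2.6162 N/mm
U = ½kδ² = 0.5 × 2.6162 × 29.6² = 1146.1 N·mm = 1.1461 J

1.15 J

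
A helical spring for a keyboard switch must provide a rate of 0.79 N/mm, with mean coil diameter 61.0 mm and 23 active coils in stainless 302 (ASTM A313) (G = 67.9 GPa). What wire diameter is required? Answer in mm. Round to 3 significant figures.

d = (8D³N_a·k / G)^(1/4) = (8·61.0³·23·0.79 / (67.9×10³))^0.25
  = (485.92)^0.25 = 4.6951 mm

4.70 mm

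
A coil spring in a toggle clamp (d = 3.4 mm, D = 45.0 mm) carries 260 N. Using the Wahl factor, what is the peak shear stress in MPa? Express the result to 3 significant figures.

840 MPa

Spring index C = D/d = 45.0/3.4 = 13.2353
K_W = (4C−1)/(4C−4) + 0.615/C = 51.941/48.941 + 0.0465 = 1.1078
τ₀ = 8FD/(πd³) = 8·260·45.0/(π·3.4³) = 93600/123.48 = 758.03 MPa
τ_max = K·τ₀ = 1.1078 × 758.03 = 839.72 MPa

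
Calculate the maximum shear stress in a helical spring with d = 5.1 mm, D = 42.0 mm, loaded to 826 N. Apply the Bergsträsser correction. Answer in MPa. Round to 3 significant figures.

777 MPa

Spring index C = D/d = 42.0/5.1 = 8.2353
K_B = (4C+2)/(4C−3) = 34.941/29.941 = 1.1670
τ₀ = 8FD/(πd³) = 8·826·42.0/(π·5.1³) = 277536/416.74 = 665.98 MPa
τ_max = K·τ₀ = 1.1670 × 665.98 = 777.19 MPa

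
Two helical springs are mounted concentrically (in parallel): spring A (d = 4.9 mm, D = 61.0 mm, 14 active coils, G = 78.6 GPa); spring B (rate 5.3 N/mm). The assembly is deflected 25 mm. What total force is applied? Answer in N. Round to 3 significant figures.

k_A = Gd⁴/(8D³N_a) = (78.6×10³)(4.9⁴)/(8·61.0³·14) = 1.7824 N/mm
Parallel: k_eq = 1.7824 + 5.3 = 7.0824 N/mm
F = k_eq·δ = 7.0824·25 = 177.06 N

177 N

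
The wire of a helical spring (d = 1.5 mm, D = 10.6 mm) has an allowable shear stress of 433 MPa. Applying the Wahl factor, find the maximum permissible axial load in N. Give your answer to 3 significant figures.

44.7 N

C = D/d = 10.6/1.5 = 7.0667
K_W = (4C−1)/(4C−4) + 0.615/C = 27.267/24.267 + 0.0870 = 1.2107
τ_max = K·8FD/(πd³) → F_max = τ_allow·πd³/(8DK)
F_max = 433·π·1.5³/(8·10.6·1.2107) = 4591/102.66 = 44.719 N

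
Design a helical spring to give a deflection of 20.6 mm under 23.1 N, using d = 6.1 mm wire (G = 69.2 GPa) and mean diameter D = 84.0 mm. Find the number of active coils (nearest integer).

18

Required rate k = F/δ = 23.1/20.6 = 1.1214 N/mm
N_a = Gd⁴/(8D³k) = (69.2×10³ × 6.1⁴)/(8 × 84.0³ × 1.1214)
    = 9.58132e+07 / 5.31707e+06 = 18.02 → 18 coils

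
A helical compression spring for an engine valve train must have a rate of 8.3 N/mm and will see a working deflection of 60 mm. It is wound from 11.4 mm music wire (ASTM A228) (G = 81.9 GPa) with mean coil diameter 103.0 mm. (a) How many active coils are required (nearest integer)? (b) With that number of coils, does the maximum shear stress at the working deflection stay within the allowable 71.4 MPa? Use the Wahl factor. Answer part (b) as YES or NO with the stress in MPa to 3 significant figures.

N_a = Gd⁴/(8D³k) = (81.9×10³)(11.4⁴)/(8·103.0³·8.3) = 19.06 → N_a = 19
Actual rate k = Gd⁴/(8D³·19) = 8.3281 N/mm
Working load F = kδ = 8.3281·60 = 499.69 N
C = 103.0/11.4 = 9.0351; K_W = (4C−1)/(4C−4)+0.615/C = 1.1614
τ_max = K_W·8FD/(πd³) = 1.1614·88.463 = 102.74 MPa
τ_max > 71.4 MPa → exceeds allowable

(a) 19 coils; (b) NO, τ_max = 103 MPa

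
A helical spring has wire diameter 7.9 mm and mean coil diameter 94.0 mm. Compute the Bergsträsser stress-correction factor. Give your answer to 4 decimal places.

1.1121

C = D/d = 94.0/7.9 = 11.8987
K_B = (4C+2)/(4C−3) = 49.595/44.595 = 1.1121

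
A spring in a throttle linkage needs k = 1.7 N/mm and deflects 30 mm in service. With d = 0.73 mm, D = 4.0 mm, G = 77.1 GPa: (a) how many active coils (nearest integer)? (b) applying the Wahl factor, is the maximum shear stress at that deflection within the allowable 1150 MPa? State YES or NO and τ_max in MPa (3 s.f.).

N_a = Gd⁴/(8D³k) = (77.1×10³)(0.73⁴)/(8·4.0³·1.7) = 25.16 → N_a = 25
Actual rate k = Gd⁴/(8D³·25) = 1.7106 N/mm
Working load F = kδ = 1.7106·30 = 51.317 N
C = 4.0/0.73 = 5.4795; K_W = (4C−1)/(4C−4)+0.615/C = 1.2797
τ_max = K_W·8FD/(πd³) = 1.2797·1343.7 = 1719.4 MPa
τ_max > 1150 MPa → exceeds allowable

(a) 25 coils; (b) NO, τ_max = 1720 MPa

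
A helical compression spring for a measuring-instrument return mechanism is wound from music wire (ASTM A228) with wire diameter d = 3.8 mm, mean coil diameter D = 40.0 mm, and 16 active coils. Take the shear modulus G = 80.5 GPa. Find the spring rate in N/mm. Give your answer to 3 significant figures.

k = Gd⁴/(8D³N_a) = (80.5×10³ × 3.8⁴) / (8 × 40.0³ × 16)
  = 1.67853e+07 / 8.192e+06 = 2.049 N/mm

2.05 N/mm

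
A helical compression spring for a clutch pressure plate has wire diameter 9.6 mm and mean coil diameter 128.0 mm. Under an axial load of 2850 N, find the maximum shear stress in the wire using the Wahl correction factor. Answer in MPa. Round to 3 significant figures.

1160 MPa

Spring index C = D/d = 128.0/9.6 = 13.3333
K_W = (4C−1)/(4C−4) + 0.615/C = 52.333/49.333 + 0.0461 = 1.1069
τ₀ = 8FD/(πd³) = 8·2850·128.0/(π·9.6³) = 2.9184e+06/2779.5 = 1050 MPa
τ_max = K·τ₀ = 1.1069 × 1050 = 1162.3 MPa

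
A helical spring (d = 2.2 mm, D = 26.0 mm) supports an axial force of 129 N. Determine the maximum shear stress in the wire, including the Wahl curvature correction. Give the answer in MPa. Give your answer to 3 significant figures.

Spring index C = D/d = 26.0/2.2 = 11.8182
K_W = (4C−1)/(4C−4) + 0.615/C = 46.273/43.273 + 0.0520 = 1.1214
τ₀ = 8FD/(πd³) = 8·129·26.0/(π·2.2³) = 26832/33.452 = 802.11 MPa
τ_max = K·τ₀ = 1.1214 × 802.11 = 899.46 MPa

899 MPa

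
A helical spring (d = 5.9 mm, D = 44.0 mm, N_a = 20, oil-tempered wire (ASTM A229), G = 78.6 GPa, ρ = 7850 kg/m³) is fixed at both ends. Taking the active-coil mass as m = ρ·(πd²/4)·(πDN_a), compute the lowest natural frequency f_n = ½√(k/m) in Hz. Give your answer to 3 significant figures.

k = Gd⁴/(8D³N_a) = (78.6×10³)(5.9⁴)/(8·44.0³·20) = 6.988 N/mm = 6988 N/m
Wire length L = πDN_a = π·44.0·20 = 2764.6 mm
m = ρ·(πd²/4)·L = 7850 × 27.34×10⁻⁶ m² × 2.7646 m = 0.59333 kg
f_n = ½√(k/m) = 0.5·√(6988/0.59333) = 0.5·√(11778) = 54.262 Hz

54.3 Hz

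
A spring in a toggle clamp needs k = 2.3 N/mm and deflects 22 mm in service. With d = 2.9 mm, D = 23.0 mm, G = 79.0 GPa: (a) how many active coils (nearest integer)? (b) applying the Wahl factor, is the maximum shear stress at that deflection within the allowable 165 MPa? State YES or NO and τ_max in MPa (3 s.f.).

N_a = Gd⁴/(8D³k) = (79.0×10³)(2.9⁴)/(8·23.0³·2.3) = 24.96 → N_a = 25
Actual rate k = Gd⁴/(8D³·25) = 2.2962 N/mm
Working load F = kδ = 2.2962·22 = 50.516 N
C = 23.0/2.9 = 7.9310; K_W = (4C−1)/(4C−4)+0.615/C = 1.1858
τ_max = K_W·8FD/(πd³) = 1.1858·121.31 = 143.85 MPa
τ_max ≤ 165 MPa → acceptable

(a) 25 coils; (b) YES, τ_max = 144 MPa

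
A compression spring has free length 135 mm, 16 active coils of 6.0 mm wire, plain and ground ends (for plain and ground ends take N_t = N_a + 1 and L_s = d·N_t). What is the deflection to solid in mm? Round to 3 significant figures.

33.0 mm

N_t = 17; L_s = 6.0·17 = 102 mm
δ_solid = L₀ − L_s = 135 − 102 = 33 mm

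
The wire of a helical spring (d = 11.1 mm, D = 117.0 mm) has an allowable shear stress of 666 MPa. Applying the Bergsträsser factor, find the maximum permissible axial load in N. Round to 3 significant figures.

2710 N

C = D/d = 117.0/11.1 = 10.5405
K_B = (4C+2)/(4C−3) = 44.162/39.162 = 1.1277
τ_max = K·8FD/(πd³) → F_max = τ_allow·πd³/(8DK)
F_max = 666·π·11.1³/(8·117.0·1.1277) = 2.8615e+06/1055.5 = 2711 N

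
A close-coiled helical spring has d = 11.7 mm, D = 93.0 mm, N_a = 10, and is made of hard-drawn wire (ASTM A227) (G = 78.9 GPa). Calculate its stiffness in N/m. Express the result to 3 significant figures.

23000 N/m

k = Gd⁴/(8D³N_a) = (78.9×10³ × 11.7⁴) / (8 × 93.0³ × 10)
  = 1.4785e+09 / 6.43486e+07 = 22.976 N/mm = 22976 N/m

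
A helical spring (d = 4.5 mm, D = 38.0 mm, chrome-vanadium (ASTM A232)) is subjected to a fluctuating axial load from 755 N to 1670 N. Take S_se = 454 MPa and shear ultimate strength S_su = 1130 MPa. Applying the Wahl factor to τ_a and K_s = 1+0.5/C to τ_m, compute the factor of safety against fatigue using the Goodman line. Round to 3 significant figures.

0.406

C = D/d = 38.0/4.5 = 8.4444; K_W = (4C−1)/(4C−4)+0.615/C = 1.1736; K_s = 1+0.5/C = 1.0592
F_a = (F_max−F_min)/2 = 457.5 N; F_m = (F_max+F_min)/2 = 1212.5 N
τ_a = K_W·8F_aD/(πd³) = 1.1736 × 485.82 = 570.15 MPa
τ_m = K_s·8F_mD/(πd³) = 1.0592 × 1287.6 = 1363.8 MPa
Goodman: 1/n_f = τ_a/S_se + τ_m/S_su = 570.15/454 + 1363.8/1130 = 1.25583 + 1.20690 = 2.4627
n_f = 1/2.4627 = 0.4061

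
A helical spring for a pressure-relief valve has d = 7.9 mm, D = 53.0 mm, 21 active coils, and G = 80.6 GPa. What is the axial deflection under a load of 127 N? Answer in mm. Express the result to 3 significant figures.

10.1 mm

k = Gd⁴/(8D³N_a) = (80.6×10³)(7.9⁴)/(8·53.0³·21) = 12.552 N/mm
δ = F/k = 127 / 12.552 = 10.118 mm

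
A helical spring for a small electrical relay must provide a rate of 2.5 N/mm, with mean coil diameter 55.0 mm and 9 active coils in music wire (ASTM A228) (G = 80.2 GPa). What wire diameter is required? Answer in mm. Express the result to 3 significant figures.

4.40 mm

d = (8D³N_a·k / G)^(1/4) = (8·55.0³·9·2.5 / (80.2×10³))^0.25
  = (373.41)^0.25 = 4.3959 mm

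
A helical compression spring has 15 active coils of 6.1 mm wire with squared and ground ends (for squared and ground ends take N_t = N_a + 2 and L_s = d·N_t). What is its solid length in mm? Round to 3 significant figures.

104 mm

squared and ground ends: N_t = N_a + 2 = 15 + 2 = 17
L_s = d·N_t = 6.1 × 17 = 103.7 mm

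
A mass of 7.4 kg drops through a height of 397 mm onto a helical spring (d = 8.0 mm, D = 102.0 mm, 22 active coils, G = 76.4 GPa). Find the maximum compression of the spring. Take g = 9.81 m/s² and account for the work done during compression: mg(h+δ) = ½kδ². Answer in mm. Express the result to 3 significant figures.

234 mm

k = Gd⁴/(8D³N_a) = (76.4×10³)(8.0⁴)/(8·102.0³·22) = 1.6755 N/mm
W = mg = 7.4 × 9.81 = 72.594 N
½kδ² − Wδ − Wh = 0 → δ = (W + √(W² + 2kWh))/k
δ = (72.594 + √(5269.9 + 96574.3))/1.6755 = (72.594 + 319.13)/1.6755 = 233.8 mm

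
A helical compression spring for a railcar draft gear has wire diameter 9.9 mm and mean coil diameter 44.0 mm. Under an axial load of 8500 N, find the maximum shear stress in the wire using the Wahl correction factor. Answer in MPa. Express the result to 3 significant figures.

1330 MPa

Spring index C = D/d = 44.0/9.9 = 4.4444
K_W = (4C−1)/(4C−4) + 0.615/C = 16.778/13.778 + 0.1384 = 1.3561
τ₀ = 8FD/(πd³) = 8·8500·44.0/(π·9.9³) = 2.992e+06/3048.3 = 981.54 MPa
τ_max = K·τ₀ = 1.3561 × 981.54 = 1331.1 MPa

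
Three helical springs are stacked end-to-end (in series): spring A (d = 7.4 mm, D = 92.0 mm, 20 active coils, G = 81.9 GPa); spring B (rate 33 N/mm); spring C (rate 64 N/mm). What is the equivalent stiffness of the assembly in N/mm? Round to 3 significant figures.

k_A = Gd⁴/(8D³N_a) = (81.9×10³)(7.4⁴)/(8·92.0³·20) = 1.9712 N/mm
Series: 1/k_eq = 1/1.9712 + 1/33 + 1/64 = 0.55324; k_eq = 1.8075 N/mm

1.81 N/mm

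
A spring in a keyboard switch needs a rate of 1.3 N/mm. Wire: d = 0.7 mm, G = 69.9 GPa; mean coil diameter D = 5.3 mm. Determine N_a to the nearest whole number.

11

N_a = Gd⁴/(8D³k) = (69.9×10³ × 0.7⁴)/(8 × 5.3³ × 1.3)
    = 16783 / 1548.32 = 10.84 → 11 coils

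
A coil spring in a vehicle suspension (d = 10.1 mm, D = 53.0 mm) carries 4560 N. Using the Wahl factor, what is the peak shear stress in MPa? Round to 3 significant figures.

773 MPa

Spring index C = D/d = 53.0/10.1 = 5.2475
K_W = (4C−1)/(4C−4) + 0.615/C = 19.990/16.990 + 0.1172 = 1.2938
τ₀ = 8FD/(πd³) = 8·4560·53.0/(π·10.1³) = 1.93344e+06/3236.8 = 597.33 MPa
τ_max = K·τ₀ = 1.2938 × 597.33 = 772.81 MPa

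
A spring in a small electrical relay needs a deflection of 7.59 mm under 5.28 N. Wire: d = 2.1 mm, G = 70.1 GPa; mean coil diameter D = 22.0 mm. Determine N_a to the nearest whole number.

Required rate k = F/δ = 5.28/7.59 = 0.69565 N/mm
N_a = Gd⁴/(8D³k) = (70.1×10³ × 2.1⁴)/(8 × 22.0³ × 0.69565)
    = 1.36331e+06 / 59258.4 = 23.01 → 23 coils

23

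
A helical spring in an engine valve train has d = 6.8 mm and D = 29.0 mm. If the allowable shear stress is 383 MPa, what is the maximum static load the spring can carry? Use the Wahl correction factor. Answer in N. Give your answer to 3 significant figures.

C = D/d = 29.0/6.8 = 4.2647
K_W = (4C−1)/(4C−4) + 0.615/C = 16.059/13.059 + 0.1442 = 1.3739
τ_max = K·8FD/(πd³) → F_max = τ_allow·πd³/(8DK)
F_max = 383·π·6.8³/(8·29.0·1.3739) = 3.7833e+05/318.75 = 1186.9 N

1190 N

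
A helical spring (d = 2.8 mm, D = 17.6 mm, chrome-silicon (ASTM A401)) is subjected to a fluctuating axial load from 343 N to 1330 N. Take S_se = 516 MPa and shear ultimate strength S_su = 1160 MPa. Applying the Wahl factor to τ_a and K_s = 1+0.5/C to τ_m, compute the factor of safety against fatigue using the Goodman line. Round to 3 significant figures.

0.249

C = D/d = 17.6/2.8 = 6.2857; K_W = (4C−1)/(4C−4)+0.615/C = 1.2397; K_s = 1+0.5/C = 1.0795
F_a = (F_max−F_min)/2 = 493.5 N; F_m = (F_max+F_min)/2 = 836.5 N
τ_a = K_W·8F_aD/(πd³) = 1.2397 × 1007.5 = 1249.1 MPa
τ_m = K_s·8F_mD/(πd³) = 1.0795 × 1707.8 = 1843.7 MPa
Goodman: 1/n_f = τ_a/S_se + τ_m/S_su = 1249.1/516 + 1843.7/1160 = 2.42072 + 1.58938 = 4.0101
n_f = 1/4.0101 = 0.2494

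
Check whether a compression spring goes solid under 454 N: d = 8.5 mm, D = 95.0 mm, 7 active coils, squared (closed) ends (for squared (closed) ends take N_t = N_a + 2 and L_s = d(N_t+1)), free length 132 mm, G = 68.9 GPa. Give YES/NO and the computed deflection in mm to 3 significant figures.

YES, δ = 60.6 mm

k = Gd⁴/(8D³N_a) = (68.9×10³)(8.5⁴)/(8·95.0³·7) = 7.4909 N/mm
N_t = 9; L_s = 8.5·10 = 85 mm; δ_solid = L₀ − L_s = 132 − 85 = 47 mm
δ = F/k = 454/7.4909 = 60.607 mm
δ ≥ δ_solid → spring goes solid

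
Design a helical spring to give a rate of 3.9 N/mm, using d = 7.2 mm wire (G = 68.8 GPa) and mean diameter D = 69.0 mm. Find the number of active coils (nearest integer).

18

N_a = Gd⁴/(8D³k) = (68.8×10³ × 7.2⁴)/(8 × 69.0³ × 3.9)
    = 1.84892e+08 / 1.02495e+07 = 18.04 → 18 coils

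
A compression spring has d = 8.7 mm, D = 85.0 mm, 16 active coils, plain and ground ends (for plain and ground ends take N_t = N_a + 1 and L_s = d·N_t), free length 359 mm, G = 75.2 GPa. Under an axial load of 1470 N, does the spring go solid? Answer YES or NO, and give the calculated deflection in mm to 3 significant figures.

YES, δ = 268 mm

k = Gd⁴/(8D³N_a) = (75.2×10³)(8.7⁴)/(8·85.0³·16) = 5.4806 N/mm
N_t = 17; L_s = 8.7·17 = 147.9 mm; δ_solid = L₀ − L_s = 359 − 147.9 = 211.1 mm
δ = F/k = 1470/5.4806 = 268.22 mm
δ ≥ δ_solid → spring goes solid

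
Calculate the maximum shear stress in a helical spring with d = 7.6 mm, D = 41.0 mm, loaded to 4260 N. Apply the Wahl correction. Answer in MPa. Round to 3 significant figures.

1300 MPa

Spring index C = D/d = 41.0/7.6 = 5.3947
K_W = (4C−1)/(4C−4) + 0.615/C = 20.579/17.579 + 0.1140 = 1.2847
τ₀ = 8FD/(πd³) = 8·4260·41.0/(π·7.6³) = 1.39728e+06/1379.1 = 1013.2 MPa
τ_max = K·τ₀ = 1.2847 × 1013.2 = 1301.6 MPa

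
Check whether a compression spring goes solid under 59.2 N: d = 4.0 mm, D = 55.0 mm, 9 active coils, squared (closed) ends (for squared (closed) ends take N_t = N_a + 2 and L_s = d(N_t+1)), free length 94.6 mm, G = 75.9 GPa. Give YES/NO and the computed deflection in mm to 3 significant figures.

NO, δ = 36.5 mm

k = Gd⁴/(8D³N_a) = (75.9×10³)(4.0⁴)/(8·55.0³·9) = 1.622 N/mm
N_t = 11; L_s = 4.0·12 = 48 mm; δ_solid = L₀ − L_s = 94.6 − 48 = 46.6 mm
δ = F/k = 59.2/1.622 = 36.497 mm
δ < δ_solid → spring does not go solid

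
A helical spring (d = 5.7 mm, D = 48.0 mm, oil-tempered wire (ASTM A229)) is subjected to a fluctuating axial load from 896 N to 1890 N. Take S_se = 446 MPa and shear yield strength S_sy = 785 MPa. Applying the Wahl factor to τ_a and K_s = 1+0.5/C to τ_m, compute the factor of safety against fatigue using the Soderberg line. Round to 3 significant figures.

C = D/d = 48.0/5.7 = 8.4211; K_W = (4C−1)/(4C−4)+0.615/C = 1.1741; K_s = 1+0.5/C = 1.0594
F_a = (F_max−F_min)/2 = 497 N; F_m = (F_max+F_min)/2 = 1393 N
τ_a = K_W·8F_aD/(πd³) = 1.1741 × 328.03 = 385.14 MPa
τ_m = K_s·8F_mD/(πd³) = 1.0594 × 919.41 = 974 MPa
Soderberg: 1/n_f = τ_a/S_se + τ_m/S_sy = 385.14/446 + 974/785 = 0.86354 + 1.24076 = 2.1043
n_f = 1/2.1043 = 0.4752

0.475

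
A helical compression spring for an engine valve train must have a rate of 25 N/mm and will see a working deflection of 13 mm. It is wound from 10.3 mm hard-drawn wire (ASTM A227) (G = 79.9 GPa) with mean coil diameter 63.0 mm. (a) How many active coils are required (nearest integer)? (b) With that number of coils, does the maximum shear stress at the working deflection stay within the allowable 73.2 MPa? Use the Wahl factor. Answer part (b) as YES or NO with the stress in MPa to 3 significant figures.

(a) 18 coils; (b) YES, τ_max = 59.4 MPa

N_a = Gd⁴/(8D³k) = (79.9×10³)(10.3⁴)/(8·63.0³·25) = 17.98 → N_a = 18
Actual rate k = Gd⁴/(8D³·18) = 24.975 N/mm
Working load F = kδ = 24.975·13 = 324.68 N
C = 63.0/10.3 = 6.1165; K_W = (4C−1)/(4C−4)+0.615/C = 1.2471
τ_max = K_W·8FD/(πd³) = 1.2471·47.668 = 59.448 MPa
τ_max ≤ 73.2 MPa → acceptable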